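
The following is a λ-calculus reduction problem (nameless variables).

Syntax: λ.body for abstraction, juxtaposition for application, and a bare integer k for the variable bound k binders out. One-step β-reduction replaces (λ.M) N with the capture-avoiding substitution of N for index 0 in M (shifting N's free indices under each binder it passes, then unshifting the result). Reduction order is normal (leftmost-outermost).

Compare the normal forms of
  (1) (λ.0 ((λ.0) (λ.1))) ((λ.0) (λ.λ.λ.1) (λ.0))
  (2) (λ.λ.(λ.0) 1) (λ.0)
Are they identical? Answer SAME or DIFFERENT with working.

Term A:
  start: (λ.0 ((λ.0) (λ.1))) ((λ.0) (λ.λ.λ.1) (λ.0))
  →1  (λ.0) (λ.λ.λ.1) (λ.0) ((λ.0) (λ.(λ.0) (λ.λ.λ.1) (λ.0)))
  →2  (λ.λ.λ.1) (λ.0) ((λ.0) (λ.(λ.0) (λ.λ.λ.1) (λ.0)))
  →3  (λ.λ.1) ((λ.0) (λ.(λ.0) (λ.λ.λ.1) (λ.0)))
  →4  λ.(λ.0) (λ.(λ.0) (λ.λ.λ.1) (λ.0))
  →5  λ.λ.(λ.0) (λ.λ.λ.1) (λ.0)
  →6  λ.λ.(λ.λ.λ.1) (λ.0)
  →7  λ.λ.λ.λ.1

Term B:
  start: (λ.λ.(λ.0) 1) (λ.0)
  →1  λ.(λ.0) (λ.0)
  →2  λ.λ.0

Answer: DIFFERENT — A ⇓ λ.λ.λ.λ.1, B ⇓ λ.λ.0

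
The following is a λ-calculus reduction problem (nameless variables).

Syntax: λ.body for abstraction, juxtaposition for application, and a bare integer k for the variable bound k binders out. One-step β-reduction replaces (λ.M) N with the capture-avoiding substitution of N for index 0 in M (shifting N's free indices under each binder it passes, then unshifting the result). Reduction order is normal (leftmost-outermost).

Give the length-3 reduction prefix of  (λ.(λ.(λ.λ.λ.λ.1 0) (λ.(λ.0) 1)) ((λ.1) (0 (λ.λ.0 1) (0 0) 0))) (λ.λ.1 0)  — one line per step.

Answer: after 3 steps: λ.λ.λ.1 0

Working:
  start: (λ.(λ.(λ.λ.λ.λ.1 0) (λ.(λ.0) 1)) ((λ.1) (0 (λ.λ.0 1) (0 0) 0))) (λ.λ.1 0)
  step 1: (λ.(λ.λ.λ.λ.1 0) (λ.(λ.0) 1)) ((λ.λ.λ.1 0) ((λ.λ.1 0) (λ.λ.0 1) ((λ.λ.1 0) (λ.λ.1 0)) (λ.λ.1 0)))
  step 2: (λ.λ.λ.λ.1 0) (λ.(λ.0) ((λ.λ.λ.1 0) ((λ.λ.1 0) (λ.λ.0 1) ((λ.λ.1 0) (λ.λ.1 0)) (λ.λ.1 0))))
  step 3: λ.λ.λ.1 0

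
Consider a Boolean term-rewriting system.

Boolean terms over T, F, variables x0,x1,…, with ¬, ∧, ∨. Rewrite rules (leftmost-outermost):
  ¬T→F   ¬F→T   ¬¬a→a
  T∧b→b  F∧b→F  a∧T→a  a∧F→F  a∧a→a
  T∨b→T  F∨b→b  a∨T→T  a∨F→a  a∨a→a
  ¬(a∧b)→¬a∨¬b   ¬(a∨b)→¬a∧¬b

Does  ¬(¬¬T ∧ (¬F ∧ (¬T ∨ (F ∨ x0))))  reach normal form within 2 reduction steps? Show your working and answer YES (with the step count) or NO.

  start: ¬(¬¬T ∧ (¬F ∧ (¬T ∨ (F ∨ x0))))
  [1] ¬¬¬T ∨ ¬(¬F ∧ (¬T ∨ (F ∨ x0)))
  [2] ¬T ∨ ¬(¬F ∧ (¬T ∨ (F ∨ x0)))

Answer: NO — after 2 steps the term is ¬T ∨ ¬(¬F ∧ (¬T ∨ (F ∨ x0))), not yet normal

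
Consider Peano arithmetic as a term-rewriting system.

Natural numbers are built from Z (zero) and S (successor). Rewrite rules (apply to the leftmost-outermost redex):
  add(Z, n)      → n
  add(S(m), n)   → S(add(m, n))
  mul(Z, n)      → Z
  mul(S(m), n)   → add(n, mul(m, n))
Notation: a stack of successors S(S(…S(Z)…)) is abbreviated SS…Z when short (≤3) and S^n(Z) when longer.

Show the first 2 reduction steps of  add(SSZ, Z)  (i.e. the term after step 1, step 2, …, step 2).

  start: add(SSZ, Z)
  →1  S(add(SZ, Z))
  →2  S(S(add(Z, Z)))

Answer: after 2 steps: S(S(add(Z, Z)))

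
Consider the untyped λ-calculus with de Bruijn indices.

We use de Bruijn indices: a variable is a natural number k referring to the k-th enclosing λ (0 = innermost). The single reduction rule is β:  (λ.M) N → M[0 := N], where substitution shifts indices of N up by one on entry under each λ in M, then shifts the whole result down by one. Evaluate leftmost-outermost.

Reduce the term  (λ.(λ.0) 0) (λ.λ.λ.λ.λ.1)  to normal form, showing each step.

  start: (λ.(λ.0) 0) (λ.λ.λ.λ.λ.1)
  step 1: (λ.0) (λ.λ.λ.λ.λ.1)
  step 2: λ.λ.λ.λ.λ.1

Answer: normal form = λ.λ.λ.λ.λ.1  (in 2 steps)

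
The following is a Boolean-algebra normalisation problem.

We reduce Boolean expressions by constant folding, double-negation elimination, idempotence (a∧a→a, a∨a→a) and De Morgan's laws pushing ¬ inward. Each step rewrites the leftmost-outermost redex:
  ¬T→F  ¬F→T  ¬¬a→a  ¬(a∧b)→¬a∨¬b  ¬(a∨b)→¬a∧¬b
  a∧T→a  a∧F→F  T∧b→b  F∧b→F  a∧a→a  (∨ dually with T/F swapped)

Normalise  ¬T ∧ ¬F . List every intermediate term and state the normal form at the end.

  start: ¬T ∧ ¬F
  [1] F ∧ ¬F
  [2] F

Answer: normal form = F  (in 2 steps)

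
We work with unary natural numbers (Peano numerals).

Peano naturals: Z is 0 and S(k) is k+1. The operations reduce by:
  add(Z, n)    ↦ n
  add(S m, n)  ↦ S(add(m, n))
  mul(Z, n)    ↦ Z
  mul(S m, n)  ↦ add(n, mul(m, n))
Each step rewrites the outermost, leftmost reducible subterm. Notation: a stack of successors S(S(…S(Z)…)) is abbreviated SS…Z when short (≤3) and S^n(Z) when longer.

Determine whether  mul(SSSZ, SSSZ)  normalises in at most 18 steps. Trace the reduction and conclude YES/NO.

Answer: YES — reaches normal form S^9(Z) in 16 ≤ 18 steps

Derivation:
  start: mul(SSSZ, SSSZ)
  [1] add(SSSZ, mul(SSZ, SSSZ))
  [2] S(add(SSZ, mul(SSZ, SSSZ)))
  [3] S(S(add(SZ, mul(SSZ, SSSZ))))
  [4] S(S(S(add(Z, mul(SSZ, SSSZ)))))
  [5] S(S(S(mul(SSZ, SSSZ))))
  [6] S(S(S(add(SSSZ, mul(SZ, SSSZ)))))
  [7] S(S(S(S(add(SSZ, mul(SZ, SSSZ))))))
  [8] S(S(S(S(S(add(SZ, mul(SZ, SSSZ)))))))
  [9] S(S(S(S(S(S(add(Z, mul(SZ, SSSZ))))))))
  [10] S(S(S(S(S(S(mul(SZ, SSSZ)))))))
  [11] S(S(S(S(S(S(add(SSSZ, mul(Z, SSSZ))))))))
  [12] S(S(S(S(S(S(S(add(SSZ, mul(Z, SSSZ)))))))))
  [13] S(S(S(S(S(S(S(S(add(SZ, mul(Z, SSSZ))))))))))
  [14] S(S(S(S(S(S(S(S(S(add(Z, mul(Z, SSSZ)))))))))))
  [15] S(S(S(S(S(S(S(S(S(mul(Z, SSSZ))))))))))
  [16] S^9(Z)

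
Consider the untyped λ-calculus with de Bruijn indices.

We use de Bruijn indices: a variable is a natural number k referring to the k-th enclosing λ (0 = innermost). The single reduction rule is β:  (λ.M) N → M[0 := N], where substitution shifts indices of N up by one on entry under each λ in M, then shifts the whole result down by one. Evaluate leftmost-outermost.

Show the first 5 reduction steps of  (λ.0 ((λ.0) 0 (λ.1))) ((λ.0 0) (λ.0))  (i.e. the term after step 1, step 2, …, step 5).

  start: (λ.0 ((λ.0) 0 (λ.1))) ((λ.0 0) (λ.0))
  step 1: (λ.0 0) (λ.0) ((λ.0) ((λ.0 0) (λ.0)) (λ.(λ.0 0) (λ.0)))
  step 2: (λ.0) (λ.0) ((λ.0) ((λ.0 0) (λ.0)) (λ.(λ.0 0) (λ.0)))
  step 3: (λ.0) ((λ.0) ((λ.0 0) (λ.0)) (λ.(λ.0 0) (λ.0)))
  step 4: (λ.0) ((λ.0 0) (λ.0)) (λ.(λ.0 0) (λ.0))
  step 5: (λ.0 0) (λ.0) (λ.(λ.0 0) (λ.0))

Answer: after 5 steps: (λ.0 0) (λ.0) (λ.(λ.0 0) (λ.0))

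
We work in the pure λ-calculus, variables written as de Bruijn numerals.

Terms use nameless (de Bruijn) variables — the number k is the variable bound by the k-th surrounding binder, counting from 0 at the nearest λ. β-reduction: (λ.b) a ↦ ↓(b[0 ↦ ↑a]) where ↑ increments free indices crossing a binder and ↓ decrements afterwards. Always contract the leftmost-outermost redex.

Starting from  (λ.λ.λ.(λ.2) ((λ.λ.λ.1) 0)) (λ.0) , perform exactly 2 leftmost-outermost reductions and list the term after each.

Answer: after 2 steps: λ.λ.1

Reduction:
  start: (λ.λ.λ.(λ.2) ((λ.λ.λ.1) 0)) (λ.0)
  step 1: λ.λ.(λ.2) ((λ.λ.λ.1) 0)
  step 2: λ.λ.1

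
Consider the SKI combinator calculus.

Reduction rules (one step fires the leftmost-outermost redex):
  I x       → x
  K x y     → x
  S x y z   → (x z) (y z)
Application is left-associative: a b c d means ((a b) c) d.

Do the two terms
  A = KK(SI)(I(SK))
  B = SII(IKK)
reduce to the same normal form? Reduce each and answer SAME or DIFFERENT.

Answer: DIFFERENT — A ⇓ K(SK), B ⇓ K

Working:
Term A:
  start: KK(SI)(I(SK))
  step 1: K(I(SK))
  step 2: K(SK)

Term B:
  start: SII(IKK)
  step 1: I(IKK)(I(IKK))
  step 2: IKK(I(IKK))
  step 3: KK(I(IKK))
  step 4: K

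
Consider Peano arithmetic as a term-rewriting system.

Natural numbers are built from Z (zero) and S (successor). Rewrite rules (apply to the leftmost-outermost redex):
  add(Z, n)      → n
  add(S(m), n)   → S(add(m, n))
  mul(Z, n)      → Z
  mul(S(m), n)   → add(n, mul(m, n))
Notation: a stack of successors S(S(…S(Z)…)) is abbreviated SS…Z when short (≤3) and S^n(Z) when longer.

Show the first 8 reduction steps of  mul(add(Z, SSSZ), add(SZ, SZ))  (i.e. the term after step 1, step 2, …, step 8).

  start: mul(add(Z, SSSZ), add(SZ, SZ))
  →1  mul(SSSZ, add(SZ, SZ))
  →2  add(add(SZ, SZ), mul(SSZ, add(SZ, SZ)))
  →3  add(S(add(Z, SZ)), mul(SSZ, add(SZ, SZ)))
  →4  S(add(add(Z, SZ), mul(SSZ, add(SZ, SZ))))
  →5  S(add(SZ, mul(SSZ, add(SZ, SZ))))
  →6  S(S(add(Z, mul(SSZ, add(SZ, SZ)))))
  →7  S(S(mul(SSZ, add(SZ, SZ))))
  →8  S(S(add(add(SZ, SZ), mul(SZ, add(SZ, SZ)))))

Answer: after 8 steps: S(S(add(add(SZ, SZ), mul(SZ, add(SZ, SZ)))))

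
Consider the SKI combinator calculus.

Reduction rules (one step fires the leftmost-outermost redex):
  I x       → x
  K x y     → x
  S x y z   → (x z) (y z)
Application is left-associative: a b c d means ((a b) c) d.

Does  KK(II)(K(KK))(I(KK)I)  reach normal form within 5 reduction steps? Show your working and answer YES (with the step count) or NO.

  start: KK(II)(K(KK))(I(KK)I)
  →1  K(K(KK))(I(KK)I)
  →2  K(KK)

Answer: YES — reaches normal form K(KK) in 2 ≤ 5 steps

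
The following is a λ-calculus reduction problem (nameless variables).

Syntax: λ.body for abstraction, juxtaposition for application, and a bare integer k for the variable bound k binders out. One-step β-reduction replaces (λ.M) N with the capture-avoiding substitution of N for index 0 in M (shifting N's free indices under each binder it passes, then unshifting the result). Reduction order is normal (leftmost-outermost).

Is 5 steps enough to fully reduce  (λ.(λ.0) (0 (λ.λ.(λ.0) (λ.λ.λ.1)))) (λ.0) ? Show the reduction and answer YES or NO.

Answer: YES — reaches normal form λ.λ.λ.λ.λ.1 in 4 ≤ 5 steps

Working:
  start: (λ.(λ.0) (0 (λ.λ.(λ.0) (λ.λ.λ.1)))) (λ.0)
  step 1: (λ.0) ((λ.0) (λ.λ.(λ.0) (λ.λ.λ.1)))
  step 2: (λ.0) (λ.λ.(λ.0) (λ.λ.λ.1))
  step 3: λ.λ.(λ.0) (λ.λ.λ.1)
  step 4: λ.λ.λ.λ.λ.1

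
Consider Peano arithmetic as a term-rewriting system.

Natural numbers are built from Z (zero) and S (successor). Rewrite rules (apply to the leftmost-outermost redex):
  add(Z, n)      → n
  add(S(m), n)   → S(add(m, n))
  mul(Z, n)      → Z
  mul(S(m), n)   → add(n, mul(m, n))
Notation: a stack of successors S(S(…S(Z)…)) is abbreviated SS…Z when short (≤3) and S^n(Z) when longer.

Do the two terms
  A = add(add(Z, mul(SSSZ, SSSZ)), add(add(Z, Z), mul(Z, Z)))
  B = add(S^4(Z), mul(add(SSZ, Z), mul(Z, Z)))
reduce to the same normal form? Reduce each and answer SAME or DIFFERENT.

Term A:
  start: add(add(Z, mul(SSSZ, SSSZ)), add(add(Z, Z), mul(Z, Z)))
  step 1: add(mul(SSSZ, SSSZ), add(add(Z, Z), mul(Z, Z)))
  step 2: add(add(SSSZ, mul(SSZ, SSSZ)), add(add(Z, Z), mul(Z, Z)))
  step 3: add(S(add(SSZ, mul(SSZ, SSSZ))), add(add(Z, Z), mul(Z, Z)))
  step 4: S(add(add(SSZ, mul(SSZ, SSSZ)), add(add(Z, Z), mul(Z, Z))))
  step 5: S(add(S(add(SZ, mul(SSZ, SSSZ))), add(add(Z, Z), mul(Z, Z))))
  step 6: S(S(add(add(SZ, mul(SSZ, SSSZ)), add(add(Z, Z), mul(Z, Z)))))
  step 7: S(S(add(S(add(Z, mul(SSZ, SSSZ))), add(add(Z, Z), mul(Z, Z)))))
  step 8: S(S(S(add(add(Z, mul(SSZ, SSSZ)), add(add(Z, Z), mul(Z, Z))))))
  step 9: S(S(S(add(mul(SSZ, SSSZ), add(add(Z, Z), mul(Z, Z))))))
  step 10: S(S(S(add(add(SSSZ, mul(SZ, SSSZ)), add(add(Z, Z), mul(Z, Z))))))
  step 11: S(S(S(add(S(add(SSZ, mul(SZ, SSSZ))), add(add(Z, Z), mul(Z, Z))))))
  step 12: S(S(S(S(add(add(SSZ, mul(SZ, SSSZ)), add(add(Z, Z), mul(Z, Z)))))))
  step 13: S(S(S(S(add(S(add(SZ, mul(SZ, SSSZ))), add(add(Z, Z), mul(Z, Z)))))))
  step 14: S(S(S(S(S(add(add(SZ, mul(SZ, SSSZ)), add(add(Z, Z), mul(Z, Z))))))))
  step 15: S(S(S(S(S(add(S(add(Z, mul(SZ, SSSZ))), add(add(Z, Z), mul(Z, Z))))))))
  step 16: S(S(S(S(S(S(add(add(Z, mul(SZ, SSSZ)), add(add(Z, Z), mul(Z, Z)))))))))
  step 17: S(S(S(S(S(S(add(mul(SZ, SSSZ), add(add(Z, Z), mul(Z, Z)))))))))
  step 18: S(S(S(S(S(S(add(add(SSSZ, mul(Z, SSSZ)), add(add(Z, Z), mul(Z, Z)))))))))
  step 19: S(S(S(S(S(S(add(S(add(SSZ, mul(Z, SSSZ))), add(add(Z, Z), mul(Z, Z)))))))))
  step 20: S(S(S(S(S(S(S(add(add(SSZ, mul(Z, SSSZ)), add(add(Z, Z), mul(Z, Z))))))))))
  step 21: S(S(S(S(S(S(S(add(S(add(SZ, mul(Z, SSSZ))), add(add(Z, Z), mul(Z, Z))))))))))
  step 22: S(S(S(S(S(S(S(S(add(add(SZ, mul(Z, SSSZ)), add(add(Z, Z), mul(Z, Z)))))))))))
  step 23: S(S(S(S(S(S(S(S(add(S(add(Z, mul(Z, SSSZ))), add(add(Z, Z), mul(Z, Z)))))))))))
  step 24: S(S(S(S(S(S(S(S(S(add(add(Z, mul(Z, SSSZ)), add(add(Z, Z), mul(Z, Z))))))))))))
  step 25: S(S(S(S(S(S(S(S(S(add(mul(Z, SSSZ), add(add(Z, Z), mul(Z, Z))))))))))))
  step 26: S(S(S(S(S(S(S(S(S(add(Z, add(add(Z, Z), mul(Z, Z))))))))))))
  step 27: S(S(S(S(S(S(S(S(S(add(add(Z, Z), mul(Z, Z)))))))))))
  step 28: S(S(S(S(S(S(S(S(S(add(Z, mul(Z, Z)))))))))))
  step 29: S(S(S(S(S(S(S(S(S(mul(Z, Z))))))))))
  step 30: S^9(Z)

Term B:
  start: add(S^4(Z), mul(add(SSZ, Z), mul(Z, Z)))
  step 1: S(add(SSSZ, mul(add(SSZ, Z), mul(Z, Z))))
  step 2: S(S(add(SSZ, mul(add(SSZ, Z), mul(Z, Z)))))
  step 3: S(S(S(add(SZ, mul(add(SSZ, Z), mul(Z, Z))))))
  step 4: S(S(S(S(add(Z, mul(add(SSZ, Z), mul(Z, Z)))))))
  step 5: S(S(S(S(mul(add(SSZ, Z), mul(Z, Z))))))
  step 6: S(S(S(S(mul(S(add(SZ, Z)), mul(Z, Z))))))
  step 7: S(S(S(S(add(mul(Z, Z), mul(add(SZ, Z), mul(Z, Z)))))))
  step 8: S(S(S(S(add(Z, mul(add(SZ, Z), mul(Z, Z)))))))
  step 9: S(S(S(S(mul(add(SZ, Z), mul(Z, Z))))))
  step 10: S(S(S(S(mul(S(add(Z, Z)), mul(Z, Z))))))
  step 11: S(S(S(S(add(mul(Z, Z), mul(add(Z, Z), mul(Z, Z)))))))
  step 12: S(S(S(S(add(Z, mul(add(Z, Z), mul(Z, Z)))))))
  step 13: S(S(S(S(mul(add(Z, Z), mul(Z, Z))))))
  step 14: S(S(S(S(mul(Z, mul(Z, Z))))))
  step 15: S^4(Z)

Answer: DIFFERENT — A ⇓ S^9(Z), B ⇓ S^4(Z)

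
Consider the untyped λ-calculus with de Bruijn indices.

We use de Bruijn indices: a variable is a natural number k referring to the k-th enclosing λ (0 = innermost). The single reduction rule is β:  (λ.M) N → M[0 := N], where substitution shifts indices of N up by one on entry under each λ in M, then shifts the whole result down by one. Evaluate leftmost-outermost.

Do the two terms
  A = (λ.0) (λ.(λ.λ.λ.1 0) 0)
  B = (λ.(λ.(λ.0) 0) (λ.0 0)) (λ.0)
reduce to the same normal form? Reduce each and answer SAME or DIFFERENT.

Term A:
  start: (λ.0) (λ.(λ.λ.λ.1 0) 0)
  [1] λ.(λ.λ.λ.1 0) 0
  [2] λ.λ.λ.1 0

Term B:
  start: (λ.(λ.(λ.0) 0) (λ.0 0)) (λ.0)
  [1] (λ.(λ.0) 0) (λ.0 0)
  [2] (λ.0) (λ.0 0)
  [3] λ.0 0

Answer: DIFFERENT — A ⇓ λ.λ.λ.1 0, B ⇓ λ.0 0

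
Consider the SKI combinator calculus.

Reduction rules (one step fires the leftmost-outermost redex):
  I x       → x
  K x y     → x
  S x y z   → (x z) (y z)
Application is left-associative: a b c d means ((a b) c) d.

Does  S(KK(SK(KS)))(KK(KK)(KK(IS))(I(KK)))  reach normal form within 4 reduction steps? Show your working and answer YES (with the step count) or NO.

  start: S(KK(SK(KS)))(KK(KK)(KK(IS))(I(KK)))
  →1  SK(KK(KK)(KK(IS))(I(KK)))
  →2  SK(K(KK(IS))(I(KK)))
  →3  SK(KK(IS))
  →4  SKK

Answer: YES — reaches normal form SKK in 4 ≤ 4 steps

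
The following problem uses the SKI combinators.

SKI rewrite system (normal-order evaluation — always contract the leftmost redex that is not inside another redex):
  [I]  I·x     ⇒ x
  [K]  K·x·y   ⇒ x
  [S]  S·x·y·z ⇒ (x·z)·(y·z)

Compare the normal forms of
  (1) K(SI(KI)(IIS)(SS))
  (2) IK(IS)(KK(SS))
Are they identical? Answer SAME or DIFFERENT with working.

Term A:
  start: K(SI(KI)(IIS)(SS))
  step 1: K(I(IIS)(KI(IIS))(SS))
  step 2: K(IIS(KI(IIS))(SS))
  step 3: K(IS(KI(IIS))(SS))
  step 4: K(S(KI(IIS))(SS))
  step 5: K(SI(SS))

Term B:
  start: IK(IS)(KK(SS))
  step 1: K(IS)(KK(SS))
  step 2: IS
  step 3: S

Answer: DIFFERENT — A ⇓ K(SI(SS)), B ⇓ S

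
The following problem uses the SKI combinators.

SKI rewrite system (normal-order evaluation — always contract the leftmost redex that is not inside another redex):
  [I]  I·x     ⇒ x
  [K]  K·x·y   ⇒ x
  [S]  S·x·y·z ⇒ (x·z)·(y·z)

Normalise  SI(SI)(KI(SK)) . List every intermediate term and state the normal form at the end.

  start: SI(SI)(KI(SK))
  [1] I(KI(SK))(SI(KI(SK)))
  [2] KI(SK)(SI(KI(SK)))
  [3] I(SI(KI(SK)))
  [4] SI(KI(SK))
  [5] SII

Answer: normal form = SII  (in 5 steps)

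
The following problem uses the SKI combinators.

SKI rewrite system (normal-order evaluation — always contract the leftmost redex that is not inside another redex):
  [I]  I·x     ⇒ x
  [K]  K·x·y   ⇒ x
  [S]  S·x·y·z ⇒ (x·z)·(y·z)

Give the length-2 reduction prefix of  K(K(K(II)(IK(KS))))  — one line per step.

Answer: after 2 steps: K(KI)

Working:
  start: K(K(K(II)(IK(KS))))
  [1] K(K(II))
  [2] K(KI)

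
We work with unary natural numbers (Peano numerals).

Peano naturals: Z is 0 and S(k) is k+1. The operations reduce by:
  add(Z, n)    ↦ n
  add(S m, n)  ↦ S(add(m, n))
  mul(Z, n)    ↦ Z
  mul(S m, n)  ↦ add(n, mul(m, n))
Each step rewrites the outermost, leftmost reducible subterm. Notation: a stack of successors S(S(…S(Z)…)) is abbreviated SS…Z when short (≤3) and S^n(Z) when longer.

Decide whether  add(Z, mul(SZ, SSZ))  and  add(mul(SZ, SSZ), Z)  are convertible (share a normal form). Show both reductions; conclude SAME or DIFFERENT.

Answer: SAME — A ⇓ SSZ, B ⇓ SSZ

Reduction:
Term A:
  start: add(Z, mul(SZ, SSZ))
  →1  mul(SZ, SSZ)
  →2  add(SSZ, mul(Z, SSZ))
  →3  S(add(SZ, mul(Z, SSZ)))
  →4  S(S(add(Z, mul(Z, SSZ))))
  →5  S(S(mul(Z, SSZ)))
  →6  SSZ

Term B:
  start: add(mul(SZ, SSZ), Z)
  →1  add(add(SSZ, mul(Z, SSZ)), Z)
  →2  add(S(add(SZ, mul(Z, SSZ))), Z)
  →3  S(add(add(SZ, mul(Z, SSZ)), Z))
  →4  S(add(S(add(Z, mul(Z, SSZ))), Z))
  →5  S(S(add(add(Z, mul(Z, SSZ)), Z)))
  →6  S(S(add(mul(Z, SSZ), Z)))
  →7  S(S(add(Z, Z)))
  →8  SSZ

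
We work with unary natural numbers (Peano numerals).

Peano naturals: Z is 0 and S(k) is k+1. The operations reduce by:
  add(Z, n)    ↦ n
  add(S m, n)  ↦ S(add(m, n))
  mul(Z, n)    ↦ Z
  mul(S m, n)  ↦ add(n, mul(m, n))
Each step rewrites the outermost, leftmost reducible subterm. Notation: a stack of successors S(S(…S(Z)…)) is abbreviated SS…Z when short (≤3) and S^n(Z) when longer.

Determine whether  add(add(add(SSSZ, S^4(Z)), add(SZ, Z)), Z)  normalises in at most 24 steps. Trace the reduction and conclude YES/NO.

Answer: YES — reaches normal form S^8(Z) in 23 ≤ 24 steps

Derivation:
  start: add(add(add(SSSZ, S^4(Z)), add(SZ, Z)), Z)
  step 1: add(add(S(add(SSZ, S^4(Z))), add(SZ, Z)), Z)
  step 2: add(S(add(add(SSZ, S^4(Z)), add(SZ, Z))), Z)
  step 3: S(add(add(add(SSZ, S^4(Z)), add(SZ, Z)), Z))
  step 4: S(add(add(S(add(SZ, S^4(Z))), add(SZ, Z)), Z))
  step 5: S(add(S(add(add(SZ, S^4(Z)), add(SZ, Z))), Z))
  step 6: S(S(add(add(add(SZ, S^4(Z)), add(SZ, Z)), Z)))
  step 7: S(S(add(add(S(add(Z, S^4(Z))), add(SZ, Z)), Z)))
  step 8: S(S(add(S(add(add(Z, S^4(Z)), add(SZ, Z))), Z)))
  step 9: S(S(S(add(add(add(Z, S^4(Z)), add(SZ, Z)), Z))))
  step 10: S(S(S(add(add(S^4(Z), add(SZ, Z)), Z))))
  step 11: S(S(S(add(S(add(SSSZ, add(SZ, Z))), Z))))
  step 12: S(S(S(S(add(add(SSSZ, add(SZ, Z)), Z)))))
  step 13: S(S(S(S(add(S(add(SSZ, add(SZ, Z))), Z)))))
  step 14: S(S(S(S(S(add(add(SSZ, add(SZ, Z)), Z))))))
  step 15: S(S(S(S(S(add(S(add(SZ, add(SZ, Z))), Z))))))
  step 16: S(S(S(S(S(S(add(add(SZ, add(SZ, Z)), Z)))))))
  step 17: S(S(S(S(S(S(add(S(add(Z, add(SZ, Z))), Z)))))))
  step 18: S(S(S(S(S(S(S(add(add(Z, add(SZ, Z)), Z))))))))
  step 19: S(S(S(S(S(S(S(add(add(SZ, Z), Z))))))))
  step 20: S(S(S(S(S(S(S(add(S(add(Z, Z)), Z))))))))
  step 21: S(S(S(S(S(S(S(S(add(add(Z, Z), Z)))))))))
  step 22: S(S(S(S(S(S(S(S(add(Z, Z)))))))))
  step 23: S^8(Z)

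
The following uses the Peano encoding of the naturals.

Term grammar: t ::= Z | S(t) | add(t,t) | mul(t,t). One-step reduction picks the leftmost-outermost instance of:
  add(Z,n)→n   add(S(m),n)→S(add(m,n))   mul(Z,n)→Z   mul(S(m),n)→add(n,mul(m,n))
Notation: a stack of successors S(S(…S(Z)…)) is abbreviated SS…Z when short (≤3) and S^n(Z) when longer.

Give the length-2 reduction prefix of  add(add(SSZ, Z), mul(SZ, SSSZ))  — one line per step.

Answer: after 2 steps: S(add(add(SZ, Z), mul(SZ, SSSZ)))

Derivation:
  start: add(add(SSZ, Z), mul(SZ, SSSZ))
  →1  add(S(add(SZ, Z)), mul(SZ, SSSZ))
  →2  S(add(add(SZ, Z), mul(SZ, SSSZ)))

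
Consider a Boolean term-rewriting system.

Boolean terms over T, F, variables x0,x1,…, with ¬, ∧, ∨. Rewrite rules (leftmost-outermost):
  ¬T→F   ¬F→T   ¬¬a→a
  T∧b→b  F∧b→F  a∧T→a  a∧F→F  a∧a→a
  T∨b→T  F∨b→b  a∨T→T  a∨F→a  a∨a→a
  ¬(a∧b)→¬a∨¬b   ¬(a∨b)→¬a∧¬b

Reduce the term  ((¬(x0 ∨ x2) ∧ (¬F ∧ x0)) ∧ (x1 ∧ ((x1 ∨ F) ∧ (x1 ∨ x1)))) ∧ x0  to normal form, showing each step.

Answer: normal form = (((¬x0 ∧ ¬x2) ∧ x0) ∧ x1) ∧ x0  (in 7 steps)

Working:
  start: ((¬(x0 ∨ x2) ∧ (¬F ∧ x0)) ∧ (x1 ∧ ((x1 ∨ F) ∧ (x1 ∨ x1)))) ∧ x0
  [1] (((¬x0 ∧ ¬x2) ∧ (¬F ∧ x0)) ∧ (x1 ∧ ((x1 ∨ F) ∧ (x1 ∨ x1)))) ∧ x0
  [2] (((¬x0 ∧ ¬x2) ∧ (T ∧ x0)) ∧ (x1 ∧ ((x1 ∨ F) ∧ (x1 ∨ x1)))) ∧ x0
  [3] (((¬x0 ∧ ¬x2) ∧ x0) ∧ (x1 ∧ ((x1 ∨ F) ∧ (x1 ∨ x1)))) ∧ x0
  [4] (((¬x0 ∧ ¬x2) ∧ x0) ∧ (x1 ∧ (x1 ∧ (x1 ∨ x1)))) ∧ x0
  [5] (((¬x0 ∧ ¬x2) ∧ x0) ∧ (x1 ∧ (x1 ∧ x1))) ∧ x0
  [6] (((¬x0 ∧ ¬x2) ∧ x0) ∧ (x1 ∧ x1)) ∧ x0
  [7] (((¬x0 ∧ ¬x2) ∧ x0) ∧ x1) ∧ x0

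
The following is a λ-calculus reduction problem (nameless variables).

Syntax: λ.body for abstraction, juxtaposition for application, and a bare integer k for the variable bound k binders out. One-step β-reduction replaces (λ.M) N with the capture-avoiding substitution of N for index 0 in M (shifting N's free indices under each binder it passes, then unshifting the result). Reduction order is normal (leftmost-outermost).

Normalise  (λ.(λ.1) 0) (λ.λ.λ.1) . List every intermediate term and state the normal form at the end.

  start: (λ.(λ.1) 0) (λ.λ.λ.1)
  [1] (λ.λ.λ.λ.1) (λ.λ.λ.1)
  [2] λ.λ.λ.1

Answer: normal form = λ.λ.λ.1  (in 2 steps)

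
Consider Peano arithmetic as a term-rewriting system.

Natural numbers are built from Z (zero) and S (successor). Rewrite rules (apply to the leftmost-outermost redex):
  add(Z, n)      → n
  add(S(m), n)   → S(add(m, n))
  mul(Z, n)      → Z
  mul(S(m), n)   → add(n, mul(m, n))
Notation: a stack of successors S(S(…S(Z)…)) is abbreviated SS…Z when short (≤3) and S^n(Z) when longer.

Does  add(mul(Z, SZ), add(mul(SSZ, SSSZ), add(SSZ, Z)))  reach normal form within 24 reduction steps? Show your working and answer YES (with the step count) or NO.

  start: add(mul(Z, SZ), add(mul(SSZ, SSSZ), add(SSZ, Z)))
  [1] add(Z, add(mul(SSZ, SSSZ), add(SSZ, Z)))
  [2] add(mul(SSZ, SSSZ), add(SSZ, Z))
  [3] add(add(SSSZ, mul(SZ, SSSZ)), add(SSZ, Z))
  [4] add(S(add(SSZ, mul(SZ, SSSZ))), add(SSZ, Z))
  [5] S(add(add(SSZ, mul(SZ, SSSZ)), add(SSZ, Z)))
  [6] S(add(S(add(SZ, mul(SZ, SSSZ))), add(SSZ, Z)))
  [7] S(S(add(add(SZ, mul(SZ, SSSZ)), add(SSZ, Z))))
  [8] S(S(add(S(add(Z, mul(SZ, SSSZ))), add(SSZ, Z))))
  [9] S(S(S(add(add(Z, mul(SZ, SSSZ)), add(SSZ, Z)))))
  [10] S(S(S(add(mul(SZ, SSSZ), add(SSZ, Z)))))
  [11] S(S(S(add(add(SSSZ, mul(Z, SSSZ)), add(SSZ, Z)))))
  [12] S(S(S(add(S(add(SSZ, mul(Z, SSSZ))), add(SSZ, Z)))))
  [13] S(S(S(S(add(add(SSZ, mul(Z, SSSZ)), add(SSZ, Z))))))
  [14] S(S(S(S(add(S(add(SZ, mul(Z, SSSZ))), add(SSZ, Z))))))
  [15] S(S(S(S(S(add(add(SZ, mul(Z, SSSZ)), add(SSZ, Z)))))))
  [16] S(S(S(S(S(add(S(add(Z, mul(Z, SSSZ))), add(SSZ, Z)))))))
  [17] S(S(S(S(S(S(add(add(Z, mul(Z, SSSZ)), add(SSZ, Z))))))))
  [18] S(S(S(S(S(S(add(mul(Z, SSSZ), add(SSZ, Z))))))))
  [19] S(S(S(S(S(S(add(Z, add(SSZ, Z))))))))
  [20] S(S(S(S(S(S(add(SSZ, Z)))))))
  [21] S(S(S(S(S(S(S(add(SZ, Z))))))))
  [22] S(S(S(S(S(S(S(S(add(Z, Z)))))))))
  [23] S^8(Z)

Answer: YES — reaches normal form S^8(Z) in 23 ≤ 24 steps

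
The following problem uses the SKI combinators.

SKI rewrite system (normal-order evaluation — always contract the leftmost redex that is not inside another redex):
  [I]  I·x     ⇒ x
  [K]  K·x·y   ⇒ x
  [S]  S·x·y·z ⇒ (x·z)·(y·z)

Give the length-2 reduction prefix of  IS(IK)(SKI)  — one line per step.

  start: IS(IK)(SKI)
  →1  S(IK)(SKI)
  →2  SK(SKI)

Answer: after 2 steps: SK(SKI)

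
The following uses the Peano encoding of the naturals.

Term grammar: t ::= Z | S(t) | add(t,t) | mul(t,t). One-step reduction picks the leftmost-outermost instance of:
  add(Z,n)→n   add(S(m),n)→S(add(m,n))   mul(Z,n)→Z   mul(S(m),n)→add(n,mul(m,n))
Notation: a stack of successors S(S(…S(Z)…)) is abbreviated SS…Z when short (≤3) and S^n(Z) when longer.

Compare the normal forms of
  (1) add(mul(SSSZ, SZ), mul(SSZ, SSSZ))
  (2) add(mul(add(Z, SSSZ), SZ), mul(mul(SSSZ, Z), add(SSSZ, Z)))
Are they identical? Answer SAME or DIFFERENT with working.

Term A:
  start: add(mul(SSSZ, SZ), mul(SSZ, SSSZ))
  step 1: add(add(SZ, mul(SSZ, SZ)), mul(SSZ, SSSZ))
  step 2: add(S(add(Z, mul(SSZ, SZ))), mul(SSZ, SSSZ))
  step 3: S(add(add(Z, mul(SSZ, SZ)), mul(SSZ, SSSZ)))
  step 4: S(add(mul(SSZ, SZ), mul(SSZ, SSSZ)))
  step 5: S(add(add(SZ, mul(SZ, SZ)), mul(SSZ, SSSZ)))
  step 6: S(add(S(add(Z, mul(SZ, SZ))), mul(SSZ, SSSZ)))
  step 7: S(S(add(add(Z, mul(SZ, SZ)), mul(SSZ, SSSZ))))
  step 8: S(S(add(mul(SZ, SZ), mul(SSZ, SSSZ))))
  step 9: S(S(add(add(SZ, mul(Z, SZ)), mul(SSZ, SSSZ))))
  step 10: S(S(add(S(add(Z, mul(Z, SZ))), mul(SSZ, SSSZ))))
  step 11: S(S(S(add(add(Z, mul(Z, SZ)), mul(SSZ, SSSZ)))))
  step 12: S(S(S(add(mul(Z, SZ), mul(SSZ, SSSZ)))))
  step 13: S(S(S(add(Z, mul(SSZ, SSSZ)))))
  step 14: S(S(S(mul(SSZ, SSSZ))))
  step 15: S(S(S(add(SSSZ, mul(SZ, SSSZ)))))
  step 16: S(S(S(S(add(SSZ, mul(SZ, SSSZ))))))
  step 17: S(S(S(S(S(add(SZ, mul(SZ, SSSZ)))))))
  step 18: S(S(S(S(S(S(add(Z, mul(SZ, SSSZ))))))))
  step 19: S(S(S(S(S(S(mul(SZ, SSSZ)))))))
  step 20: S(S(S(S(S(S(add(SSSZ, mul(Z, SSSZ))))))))
  step 21: S(S(S(S(S(S(S(add(SSZ, mul(Z, SSSZ)))))))))
  step 22: S(S(S(S(S(S(S(S(add(SZ, mul(Z, SSSZ))))))))))
  step 23: S(S(S(S(S(S(S(S(S(add(Z, mul(Z, SSSZ)))))))))))
  step 24: S(S(S(S(S(S(S(S(S(mul(Z, SSSZ))))))))))
  step 25: S^9(Z)

Term B:
  start: add(mul(add(Z, SSSZ), SZ), mul(mul(SSSZ, Z), add(SSSZ, Z)))
  step 1: add(mul(SSSZ, SZ), mul(mul(SSSZ, Z), add(SSSZ, Z)))
  step 2: add(add(SZ, mul(SSZ, SZ)), mul(mul(SSSZ, Z), add(SSSZ, Z)))
  step 3: add(S(add(Z, mul(SSZ, SZ))), mul(mul(SSSZ, Z), add(SSSZ, Z)))
  step 4: S(add(add(Z, mul(SSZ, SZ)), mul(mul(SSSZ, Z), add(SSSZ, Z))))
  step 5: S(add(mul(SSZ, SZ), mul(mul(SSSZ, Z), add(SSSZ, Z))))
  step 6: S(add(add(SZ, mul(SZ, SZ)), mul(mul(SSSZ, Z), add(SSSZ, Z))))
  step 7: S(add(S(add(Z, mul(SZ, SZ))), mul(mul(SSSZ, Z), add(SSSZ, Z))))
  step 8: S(S(add(add(Z, mul(SZ, SZ)), mul(mul(SSSZ, Z), add(SSSZ, Z)))))
  step 9: S(S(add(mul(SZ, SZ), mul(mul(SSSZ, Z), add(SSSZ, Z)))))
  step 10: S(S(add(add(SZ, mul(Z, SZ)), mul(mul(SSSZ, Z), add(SSSZ, Z)))))
  step 11: S(S(add(S(add(Z, mul(Z, SZ))), mul(mul(SSSZ, Z), add(SSSZ, Z)))))
  step 12: S(S(S(add(add(Z, mul(Z, SZ)), mul(mul(SSSZ, Z), add(SSSZ, Z))))))
  step 13: S(S(S(add(mul(Z, SZ), mul(mul(SSSZ, Z), add(SSSZ, Z))))))
  step 14: S(S(S(add(Z, mul(mul(SSSZ, Z), add(SSSZ, Z))))))
  step 15: S(S(S(mul(mul(SSSZ, Z), add(SSSZ, Z)))))
  step 16: S(S(S(mul(add(Z, mul(SSZ, Z)), add(SSSZ, Z)))))
  step 17: S(S(S(mul(mul(SSZ, Z), add(SSSZ, Z)))))
  step 18: S(S(S(mul(add(Z, mul(SZ, Z)), add(SSSZ, Z)))))
  step 19: S(S(S(mul(mul(SZ, Z), add(SSSZ, Z)))))
  step 20: S(S(S(mul(add(Z, mul(Z, Z)), add(SSSZ, Z)))))
  step 21: S(S(S(mul(mul(Z, Z), add(SSSZ, Z)))))
  step 22: S(S(S(mul(Z, add(SSSZ, Z)))))
  step 23: SSSZ

Answer: DIFFERENT — A ⇓ S^9(Z), B ⇓ SSSZ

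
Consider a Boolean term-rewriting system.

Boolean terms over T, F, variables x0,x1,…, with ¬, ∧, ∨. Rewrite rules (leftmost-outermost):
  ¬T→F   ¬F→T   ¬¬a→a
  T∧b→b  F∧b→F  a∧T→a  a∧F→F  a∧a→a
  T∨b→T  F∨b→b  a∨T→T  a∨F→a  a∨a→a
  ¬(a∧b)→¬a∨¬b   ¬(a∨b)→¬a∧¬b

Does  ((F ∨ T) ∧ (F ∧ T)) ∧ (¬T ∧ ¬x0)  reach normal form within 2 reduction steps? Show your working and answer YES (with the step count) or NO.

  start: ((F ∨ T) ∧ (F ∧ T)) ∧ (¬T ∧ ¬x0)
  [1] (T ∧ (F ∧ T)) ∧ (¬T ∧ ¬x0)
  [2] (F ∧ T) ∧ (¬T ∧ ¬x0)

Answer: NO — after 2 steps the term is (F ∧ T) ∧ (¬T ∧ ¬x0), not yet normal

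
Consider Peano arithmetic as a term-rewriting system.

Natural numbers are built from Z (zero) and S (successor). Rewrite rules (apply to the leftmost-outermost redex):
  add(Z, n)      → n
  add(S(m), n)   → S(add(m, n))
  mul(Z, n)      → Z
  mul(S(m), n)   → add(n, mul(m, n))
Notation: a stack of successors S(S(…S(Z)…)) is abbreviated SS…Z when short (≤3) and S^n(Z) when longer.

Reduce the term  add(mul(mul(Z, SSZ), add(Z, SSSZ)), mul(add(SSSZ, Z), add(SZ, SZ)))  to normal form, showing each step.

  start: add(mul(mul(Z, SSZ), add(Z, SSSZ)), mul(add(SSSZ, Z), add(SZ, SZ)))
  [1] add(mul(Z, add(Z, SSSZ)), mul(add(SSSZ, Z), add(SZ, SZ)))
  [2] add(Z, mul(add(SSSZ, Z), add(SZ, SZ)))
  [3] mul(add(SSSZ, Z), add(SZ, SZ))
  [4] mul(S(add(SSZ, Z)), add(SZ, SZ))
  [5] add(add(SZ, SZ), mul(add(SSZ, Z), add(SZ, SZ)))
  [6] add(S(add(Z, SZ)), mul(add(SSZ, Z), add(SZ, SZ)))
  [7] S(add(add(Z, SZ), mul(add(SSZ, Z), add(SZ, SZ))))
  [8] S(add(SZ, mul(add(SSZ, Z), add(SZ, SZ))))
  [9] S(S(add(Z, mul(add(SSZ, Z), add(SZ, SZ)))))
  [10] S(S(mul(add(SSZ, Z), add(SZ, SZ))))
  [11] S(S(mul(S(add(SZ, Z)), add(SZ, SZ))))
  [12] S(S(add(add(SZ, SZ), mul(add(SZ, Z), add(SZ, SZ)))))
  [13] S(S(add(S(add(Z, SZ)), mul(add(SZ, Z), add(SZ, SZ)))))
  [14] S(S(S(add(add(Z, SZ), mul(add(SZ, Z), add(SZ, SZ))))))
  [15] S(S(S(add(SZ, mul(add(SZ, Z), add(SZ, SZ))))))
  [16] S(S(S(S(add(Z, mul(add(SZ, Z), add(SZ, SZ)))))))
  [17] S(S(S(S(mul(add(SZ, Z), add(SZ, SZ))))))
  [18] S(S(S(S(mul(S(add(Z, Z)), add(SZ, SZ))))))
  [19] S(S(S(S(add(add(SZ, SZ), mul(add(Z, Z), add(SZ, SZ)))))))
  [20] S(S(S(S(add(S(add(Z, SZ)), mul(add(Z, Z), add(SZ, SZ)))))))
  [21] S(S(S(S(S(add(add(Z, SZ), mul(add(Z, Z), add(SZ, SZ))))))))
  [22] S(S(S(S(S(add(SZ, mul(add(Z, Z), add(SZ, SZ))))))))
  [23] S(S(S(S(S(S(add(Z, mul(add(Z, Z), add(SZ, SZ)))))))))
  [24] S(S(S(S(S(S(mul(add(Z, Z), add(SZ, SZ))))))))
  [25] S(S(S(S(S(S(mul(Z, add(SZ, SZ))))))))
  [26] S^6(Z)

Answer: normal form = S^6(Z)  (in 26 steps)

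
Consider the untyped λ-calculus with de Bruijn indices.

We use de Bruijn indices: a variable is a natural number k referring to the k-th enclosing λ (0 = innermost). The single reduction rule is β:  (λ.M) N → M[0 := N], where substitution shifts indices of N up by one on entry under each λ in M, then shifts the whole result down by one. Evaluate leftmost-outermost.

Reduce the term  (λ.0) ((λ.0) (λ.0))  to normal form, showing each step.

  start: (λ.0) ((λ.0) (λ.0))
  [1] (λ.0) (λ.0)
  [2] λ.0

Answer: normal form = λ.0  (in 2 steps)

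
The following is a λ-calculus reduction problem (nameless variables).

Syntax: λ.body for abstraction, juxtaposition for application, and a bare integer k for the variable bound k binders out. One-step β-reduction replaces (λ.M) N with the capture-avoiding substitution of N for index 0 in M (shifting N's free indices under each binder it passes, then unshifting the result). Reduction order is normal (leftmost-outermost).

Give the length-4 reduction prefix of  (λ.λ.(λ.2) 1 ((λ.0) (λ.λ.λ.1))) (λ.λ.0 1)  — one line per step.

  start: (λ.λ.(λ.2) 1 ((λ.0) (λ.λ.λ.1))) (λ.λ.0 1)
  step 1: λ.(λ.λ.λ.0 1) (λ.λ.0 1) ((λ.0) (λ.λ.λ.1))
  step 2: λ.(λ.λ.0 1) ((λ.0) (λ.λ.λ.1))
  step 3: λ.λ.0 ((λ.0) (λ.λ.λ.1))
  step 4: λ.λ.0 (λ.λ.λ.1)

Answer: after 4 steps: λ.λ.0 (λ.λ.λ.1)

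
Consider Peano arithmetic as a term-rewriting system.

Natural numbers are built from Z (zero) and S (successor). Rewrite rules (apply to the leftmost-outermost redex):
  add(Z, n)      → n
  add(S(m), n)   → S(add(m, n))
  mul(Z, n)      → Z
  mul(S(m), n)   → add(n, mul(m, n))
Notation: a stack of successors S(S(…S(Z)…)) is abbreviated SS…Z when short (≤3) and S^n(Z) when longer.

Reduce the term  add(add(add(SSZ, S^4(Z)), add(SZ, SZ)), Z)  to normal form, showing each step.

  start: add(add(add(SSZ, S^4(Z)), add(SZ, SZ)), Z)
  [1] add(add(S(add(SZ, S^4(Z))), add(SZ, SZ)), Z)
  [2] add(S(add(add(SZ, S^4(Z)), add(SZ, SZ))), Z)
  [3] S(add(add(add(SZ, S^4(Z)), add(SZ, SZ)), Z))
  [4] S(add(add(S(add(Z, S^4(Z))), add(SZ, SZ)), Z))
  [5] S(add(S(add(add(Z, S^4(Z)), add(SZ, SZ))), Z))
  [6] S(S(add(add(add(Z, S^4(Z)), add(SZ, SZ)), Z)))
  [7] S(S(add(add(S^4(Z), add(SZ, SZ)), Z)))
  [8] S(S(add(S(add(SSSZ, add(SZ, SZ))), Z)))
  [9] S(S(S(add(add(SSSZ, add(SZ, SZ)), Z))))
  [10] S(S(S(add(S(add(SSZ, add(SZ, SZ))), Z))))
  [11] S(S(S(S(add(add(SSZ, add(SZ, SZ)), Z)))))
  [12] S(S(S(S(add(S(add(SZ, add(SZ, SZ))), Z)))))
  [13] S(S(S(S(S(add(add(SZ, add(SZ, SZ)), Z))))))
  [14] S(S(S(S(S(add(S(add(Z, add(SZ, SZ))), Z))))))
  [15] S(S(S(S(S(S(add(add(Z, add(SZ, SZ)), Z)))))))
  [16] S(S(S(S(S(S(add(add(SZ, SZ), Z)))))))
  [17] S(S(S(S(S(S(add(S(add(Z, SZ)), Z)))))))
  [18] S(S(S(S(S(S(S(add(add(Z, SZ), Z))))))))
  [19] S(S(S(S(S(S(S(add(SZ, Z))))))))
  [20] S(S(S(S(S(S(S(S(add(Z, Z)))))))))
  [21] S^8(Z)

Answer: normal form = S^8(Z)  (in 21 steps)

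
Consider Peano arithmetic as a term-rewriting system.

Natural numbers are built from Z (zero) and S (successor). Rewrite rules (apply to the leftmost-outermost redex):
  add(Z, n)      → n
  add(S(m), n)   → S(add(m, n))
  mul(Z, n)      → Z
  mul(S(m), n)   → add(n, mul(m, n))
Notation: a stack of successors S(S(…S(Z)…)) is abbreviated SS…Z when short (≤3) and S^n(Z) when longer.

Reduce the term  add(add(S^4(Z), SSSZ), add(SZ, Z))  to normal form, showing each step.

  start: add(add(S^4(Z), SSSZ), add(SZ, Z))
  [1] add(S(add(SSSZ, SSSZ)), add(SZ, Z))
  [2] S(add(add(SSSZ, SSSZ), add(SZ, Z)))
  [3] S(add(S(add(SSZ, SSSZ)), add(SZ, Z)))
  [4] S(S(add(add(SSZ, SSSZ), add(SZ, Z))))
  [5] S(S(add(S(add(SZ, SSSZ)), add(SZ, Z))))
  [6] S(S(S(add(add(SZ, SSSZ), add(SZ, Z)))))
  [7] S(S(S(add(S(add(Z, SSSZ)), add(SZ, Z)))))
  [8] S(S(S(S(add(add(Z, SSSZ), add(SZ, Z))))))
  [9] S(S(S(S(add(SSSZ, add(SZ, Z))))))
  [10] S(S(S(S(S(add(SSZ, add(SZ, Z)))))))
  [11] S(S(S(S(S(S(add(SZ, add(SZ, Z))))))))
  [12] S(S(S(S(S(S(S(add(Z, add(SZ, Z)))))))))
  [13] S(S(S(S(S(S(S(add(SZ, Z))))))))
  [14] S(S(S(S(S(S(S(S(add(Z, Z)))))))))
  [15] S^8(Z)

Answer: normal form = S^8(Z)  (in 15 steps)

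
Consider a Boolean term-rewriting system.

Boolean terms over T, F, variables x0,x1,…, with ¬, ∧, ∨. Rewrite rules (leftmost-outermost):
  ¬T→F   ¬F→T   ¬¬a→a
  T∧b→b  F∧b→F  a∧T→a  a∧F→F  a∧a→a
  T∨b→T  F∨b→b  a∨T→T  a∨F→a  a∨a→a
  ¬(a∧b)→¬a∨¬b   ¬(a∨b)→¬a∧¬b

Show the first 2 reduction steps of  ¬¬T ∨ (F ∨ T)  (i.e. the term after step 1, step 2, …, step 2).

  start: ¬¬T ∨ (F ∨ T)
  →1  T ∨ (F ∨ T)
  →2  T

Answer: after 2 steps: T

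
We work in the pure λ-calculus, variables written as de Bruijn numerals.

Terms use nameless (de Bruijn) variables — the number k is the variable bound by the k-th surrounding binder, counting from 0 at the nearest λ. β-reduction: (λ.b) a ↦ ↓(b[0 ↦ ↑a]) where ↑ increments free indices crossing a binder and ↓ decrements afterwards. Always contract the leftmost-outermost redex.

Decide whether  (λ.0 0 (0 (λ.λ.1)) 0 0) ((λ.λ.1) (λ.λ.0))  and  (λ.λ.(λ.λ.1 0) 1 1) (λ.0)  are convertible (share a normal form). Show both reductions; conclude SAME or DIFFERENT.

Term A:
  start: (λ.0 0 (0 (λ.λ.1)) 0 0) ((λ.λ.1) (λ.λ.0))
  step 1: (λ.λ.1) (λ.λ.0) ((λ.λ.1) (λ.λ.0)) ((λ.λ.1) (λ.λ.0) (λ.λ.1)) ((λ.λ.1) (λ.λ.0)) ((λ.λ.1) (λ.λ.0))
  step 2: (λ.λ.λ.0) ((λ.λ.1) (λ.λ.0)) ((λ.λ.1) (λ.λ.0) (λ.λ.1)) ((λ.λ.1) (λ.λ.0)) ((λ.λ.1) (λ.λ.0))
  step 3: (λ.λ.0) ((λ.λ.1) (λ.λ.0) (λ.λ.1)) ((λ.λ.1) (λ.λ.0)) ((λ.λ.1) (λ.λ.0))
  step 4: (λ.0) ((λ.λ.1) (λ.λ.0)) ((λ.λ.1) (λ.λ.0))
  step 5: (λ.λ.1) (λ.λ.0) ((λ.λ.1) (λ.λ.0))
  step 6: (λ.λ.λ.0) ((λ.λ.1) (λ.λ.0))
  step 7: λ.λ.0

Term B:
  start: (λ.λ.(λ.λ.1 0) 1 1) (λ.0)
  step 1: λ.(λ.λ.1 0) (λ.0) (λ.0)
  step 2: λ.(λ.(λ.0) 0) (λ.0)
  step 3: λ.(λ.0) (λ.0)
  step 4: λ.λ.0

Answer: SAME — A ⇓ λ.λ.0, B ⇓ λ.λ.0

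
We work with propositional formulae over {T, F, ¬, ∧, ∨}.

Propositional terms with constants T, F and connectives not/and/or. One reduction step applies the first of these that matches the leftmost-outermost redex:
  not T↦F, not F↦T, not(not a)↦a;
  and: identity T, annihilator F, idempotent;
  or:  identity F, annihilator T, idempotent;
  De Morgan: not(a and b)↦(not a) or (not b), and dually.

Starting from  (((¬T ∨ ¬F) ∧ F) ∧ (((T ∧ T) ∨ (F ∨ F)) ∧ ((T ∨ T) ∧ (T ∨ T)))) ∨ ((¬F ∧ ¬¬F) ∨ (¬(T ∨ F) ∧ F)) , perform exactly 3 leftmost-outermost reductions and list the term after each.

Answer: after 3 steps: (¬F ∧ ¬¬F) ∨ (¬(T ∨ F) ∧ F)

Working:
  start: (((¬T ∨ ¬F) ∧ F) ∧ (((T ∧ T) ∨ (F ∨ F)) ∧ ((T ∨ T) ∧ (T ∨ T)))) ∨ ((¬F ∧ ¬¬F) ∨ (¬(T ∨ F) ∧ F))
  →1  (F ∧ (((T ∧ T) ∨ (F ∨ F)) ∧ ((T ∨ T) ∧ (T ∨ T)))) ∨ ((¬F ∧ ¬¬F) ∨ (¬(T ∨ F) ∧ F))
  →2  F ∨ ((¬F ∧ ¬¬F) ∨ (¬(T ∨ F) ∧ F))
  →3  (¬F ∧ ¬¬F) ∨ (¬(T ∨ F) ∧ F)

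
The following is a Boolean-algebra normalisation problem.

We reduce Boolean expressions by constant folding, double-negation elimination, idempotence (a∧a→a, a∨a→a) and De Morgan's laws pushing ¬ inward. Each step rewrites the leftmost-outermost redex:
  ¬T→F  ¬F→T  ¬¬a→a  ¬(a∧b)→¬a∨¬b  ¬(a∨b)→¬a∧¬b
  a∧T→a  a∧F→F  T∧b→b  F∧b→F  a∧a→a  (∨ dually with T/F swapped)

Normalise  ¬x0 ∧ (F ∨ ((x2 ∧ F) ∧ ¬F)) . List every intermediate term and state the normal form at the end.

  start: ¬x0 ∧ (F ∨ ((x2 ∧ F) ∧ ¬F))
  step 1: ¬x0 ∧ ((x2 ∧ F) ∧ ¬F)
  step 2: ¬x0 ∧ (F ∧ ¬F)
  step 3: ¬x0 ∧ F
  step 4: F

Answer: normal form = F  (in 4 steps)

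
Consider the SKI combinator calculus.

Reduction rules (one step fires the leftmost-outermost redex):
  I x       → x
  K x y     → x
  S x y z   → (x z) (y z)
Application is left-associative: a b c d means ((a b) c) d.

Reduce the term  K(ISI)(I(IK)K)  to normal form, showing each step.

  start: K(ISI)(I(IK)K)
  [1] ISI
  [2] SI

Answer: normal form = SI  (in 2 steps)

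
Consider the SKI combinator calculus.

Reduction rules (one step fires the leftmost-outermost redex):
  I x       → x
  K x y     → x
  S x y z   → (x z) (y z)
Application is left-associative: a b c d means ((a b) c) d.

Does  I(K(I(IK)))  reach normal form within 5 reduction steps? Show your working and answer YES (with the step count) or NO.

  start: I(K(I(IK)))
  →1  K(I(IK))
  →2  K(IK)
  →3  KK

Answer: YES — reaches normal form KK in 3 ≤ 5 steps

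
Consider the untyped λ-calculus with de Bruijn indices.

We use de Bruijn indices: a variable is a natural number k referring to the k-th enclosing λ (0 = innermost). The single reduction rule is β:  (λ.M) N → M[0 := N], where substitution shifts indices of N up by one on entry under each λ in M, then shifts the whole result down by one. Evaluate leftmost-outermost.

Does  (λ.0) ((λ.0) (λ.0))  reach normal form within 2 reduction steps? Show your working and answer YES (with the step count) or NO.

Answer: YES — reaches normal form λ.0 in 2 ≤ 2 steps

Working:
  start: (λ.0) ((λ.0) (λ.0))
  step 1: (λ.0) (λ.0)
  step 2: λ.0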